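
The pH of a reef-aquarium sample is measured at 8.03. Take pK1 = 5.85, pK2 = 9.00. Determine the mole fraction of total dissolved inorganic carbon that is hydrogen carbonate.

α₁ = 1 / (1 + [H⁺]/K1 + K2/[H⁺]) = 1 / (1 + 10^-2.18 + 10^-0.97)
   = 1 / (1 + 0.0066069 + 0.10715) = 1/1.1138 = 0.8979

α₁ = 0.898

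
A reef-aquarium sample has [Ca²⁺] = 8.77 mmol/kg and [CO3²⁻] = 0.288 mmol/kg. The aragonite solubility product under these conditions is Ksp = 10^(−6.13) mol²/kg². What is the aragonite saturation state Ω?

Ksp = 10^(−6.13) = 7.413×10^-7
Ω = [Ca²⁺][CO3²⁻]/Ksp = (8.77×10^-3)(0.288×10^-3) / 7.413×10^-7 = 3.41

Ω = 3.41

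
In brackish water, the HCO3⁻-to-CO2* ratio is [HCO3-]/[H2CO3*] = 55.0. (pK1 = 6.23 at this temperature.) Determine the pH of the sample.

From K1 = [H⁺][HCO3-]/[H2CO3*]:  pH = pK1 + log₁₀([HCO3-]/[H2CO3*])
log₁₀(55.0) = +1.740
pH = 6.23 + (+1.740) = 7.97

pH = 7.97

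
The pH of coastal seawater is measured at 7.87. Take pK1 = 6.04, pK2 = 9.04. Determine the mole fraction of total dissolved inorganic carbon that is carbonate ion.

α₂ = 1 / (1 + [H⁺]/K2 + [H⁺]²/(K1K2)) = 1 / (1 + 10^+1.17 + 10^-0.66)
   = 1 / (1 + 14.791 + 0.21878) = 1/16.010 = 0.06246

α₂ = 0.0625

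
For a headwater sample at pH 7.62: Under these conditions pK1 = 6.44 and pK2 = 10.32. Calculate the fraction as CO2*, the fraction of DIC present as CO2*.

α₀ = 1 / (1 + K1/[H⁺] + K1K2/[H⁺]²) = 1 / (1 + 10^+1.18 + 10^-1.52)
   = 1 / (1 + 15.136 + 0.030200) = 1/16.166 = 0.06186

α₀ = 0.0619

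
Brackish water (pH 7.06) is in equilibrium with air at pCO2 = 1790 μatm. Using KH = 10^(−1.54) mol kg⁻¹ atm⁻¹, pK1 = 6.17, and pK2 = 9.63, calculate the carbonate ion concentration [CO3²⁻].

[CO2*] = KH · pCO2 = 10^(−1.54) × 1790×10^-6 = 5.162×10^-5 mol/kg
α₀ = 1/(1 + K1/[H⁺] + K1K2/[H⁺]²) = 1/(1 + 10^+0.89 + 10^-1.68) = 0.1139
DIC = [CO2*]/α₀ = 5.162×10^-5 / 0.1139 = 0.4534 mmol/kg
[CO3²⁻] = α₂·DIC; α₂ = 0.002379, so [CO3²⁻] = 0.002379 × 0.4534 = 0.00108 mmol/kg = 1.08 μmol/kg

[CO3²⁻] = 1.08 μmol/kg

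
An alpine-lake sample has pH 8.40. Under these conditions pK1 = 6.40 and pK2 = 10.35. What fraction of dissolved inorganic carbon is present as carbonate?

α₂ = 0.0110

α₂ = 1 / (1 + [H⁺]/K2 + [H⁺]²/(K1K2)) = 1 / (1 + 10^+1.95 + 10^-0.05)
   = 1 / (1 + 89.125 + 0.89125) = 1/91.016 = 0.01099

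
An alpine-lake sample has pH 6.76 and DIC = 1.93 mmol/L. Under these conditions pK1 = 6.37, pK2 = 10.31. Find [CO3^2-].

α₂ = 1 / (1 + [H⁺]/K2 + [H⁺]²/(K1K2)) = 1 / (1 + 10^+3.55 + 10^+3.16)
   = 1 / (1 + 3548.1 + 1445.4) = 1/4994.6 = 0.0002002
[CO3²⁻] = α₂ × DIC = 0.0002002 × 1.93 = 0.000386 mmol/L = 0.386 μmol/L

[CO3²⁻] = 0.386 μmol/L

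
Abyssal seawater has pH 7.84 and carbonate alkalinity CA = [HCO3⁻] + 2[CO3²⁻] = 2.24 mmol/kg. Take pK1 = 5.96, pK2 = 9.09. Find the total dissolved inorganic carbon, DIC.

CA = [HCO3⁻] + 2[CO3²⁻] = (α₁ + 2α₂)·DIC
At pH 7.84: [H⁺]/K1 = 10^-1.88 = 0.013183, K2/[H⁺] = 10^-1.25 = 0.056234
α₁ = 1/(1 + 0.013183 + 0.056234) = 1/1.0694 = 0.9351; α₂ = α₁·K2/[H⁺] = 0.05258
α₁ + 2α₂ = 1.0403
DIC = CA / (α₁ + 2α₂) = 2.24 / 1.0403 = 2.15 mmol/kg

DIC = 2.15 mmol/kg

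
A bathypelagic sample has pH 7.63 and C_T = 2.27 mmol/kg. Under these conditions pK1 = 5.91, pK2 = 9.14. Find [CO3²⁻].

[CO3²⁻] = 0.0668 mmol/kg

α₂ = 1 / (1 + [H⁺]/K2 + [H⁺]²/(K1K2)) = 1 / (1 + 10^+1.51 + 10^-0.21)
   = 1 / (1 + 32.359 + 0.61660) = 1/33.976 = 0.02943
[CO3²⁻] = α₂ × DIC = 0.02943 × 2.27 = 0.0668 mmol/kg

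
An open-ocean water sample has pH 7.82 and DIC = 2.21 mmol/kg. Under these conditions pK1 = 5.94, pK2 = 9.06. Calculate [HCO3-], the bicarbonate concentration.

[HCO3⁻] = 2.06 mmol/kg

α₁ = 1 / (1 + [H⁺]/K1 + K2/[H⁺]) = 1 / (1 + 10^-1.88 + 10^-1.24)
   = 1 / (1 + 0.013183 + 0.057544) = 1/1.0707 = 0.9339
[HCO3⁻] = α₁ × DIC = 0.9339 × 2.21 = 2.06 mmol/kg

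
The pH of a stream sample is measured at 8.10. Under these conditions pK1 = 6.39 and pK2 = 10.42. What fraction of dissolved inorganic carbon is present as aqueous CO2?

α₀ = 1 / (1 + K1/[H⁺] + K1K2/[H⁺]²) = 1 / (1 + 10^+1.71 + 10^-0.61)
   = 1 / (1 + 51.286 + 0.24547) = 1/52.532 = 0.01904

α₀ = 0.0190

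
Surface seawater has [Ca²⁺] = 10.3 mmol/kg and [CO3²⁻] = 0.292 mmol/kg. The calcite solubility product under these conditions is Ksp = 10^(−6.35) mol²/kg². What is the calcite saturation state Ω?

Ksp = 10^(−6.35) = 4.467×10^-7
Ω = [Ca²⁺][CO3²⁻]/Ksp = (10.3×10^-3)(0.292×10^-3) / 4.467×10^-7 = 6.73

Ω = 6.73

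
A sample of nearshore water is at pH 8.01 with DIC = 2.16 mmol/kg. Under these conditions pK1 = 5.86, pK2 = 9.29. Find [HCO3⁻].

α₁ = 1 / (1 + [H⁺]/K1 + K2/[H⁺]) = 1 / (1 + 10^-2.15 + 10^-1.28)
   = 1 / (1 + 0.0070795 + 0.052481) = 1/1.0596 = 0.9438
[HCO3⁻] = α₁ × DIC = 0.9438 × 2.16 = 2.04 mmol/kg

[HCO3⁻] = 2.04 mmol/kg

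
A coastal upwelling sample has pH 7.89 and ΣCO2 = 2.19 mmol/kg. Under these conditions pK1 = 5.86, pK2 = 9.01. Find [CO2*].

[CO2*] = 18.8 μmol/kg

α₀ = 1 / (1 + K1/[H⁺] + K1K2/[H⁺]²) = 1 / (1 + 10^+2.03 + 10^+0.91)
   = 1 / (1 + 107.15 + 8.1283) = 1/116.28 = 0.008600
[CO2*] = α₀ × DIC = 0.008600 × 2.19 = 0.0188 mmol/kg = 18.8 μmol/kg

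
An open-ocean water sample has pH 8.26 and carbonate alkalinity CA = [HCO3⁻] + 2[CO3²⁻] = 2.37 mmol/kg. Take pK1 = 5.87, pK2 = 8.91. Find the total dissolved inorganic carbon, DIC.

CA = [HCO3⁻] + 2[CO3²⁻] = (α₁ + 2α₂)·DIC
At pH 8.26: [H⁺]/K1 = 10^-2.39 = 0.0040738, K2/[H⁺] = 10^-0.65 = 0.22387
α₁ = 1/(1 + 0.0040738 + 0.22387) = 1/1.2279 = 0.8144; α₂ = α₁·K2/[H⁺] = 0.1823
α₁ + 2α₂ = 1.1790
DIC = CA / (α₁ + 2α₂) = 2.37 / 1.1790 = 2.01 mmol/kg

DIC = 2.01 mmol/kg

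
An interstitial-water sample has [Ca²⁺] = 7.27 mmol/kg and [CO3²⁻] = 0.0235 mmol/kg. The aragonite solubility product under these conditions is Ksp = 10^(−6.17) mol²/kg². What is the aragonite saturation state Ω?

Ω = 0.253

Ksp = 10^(−6.17) = 6.761×10^-7
Ω = [Ca²⁺][CO3²⁻]/Ksp = (7.27×10^-3)(0.0235×10^-3) / 6.761×10^-7 = 0.253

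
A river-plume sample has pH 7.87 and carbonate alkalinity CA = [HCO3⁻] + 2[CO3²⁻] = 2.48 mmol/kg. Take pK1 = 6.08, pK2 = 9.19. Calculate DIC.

CA = [HCO3⁻] + 2[CO3²⁻] = (α₁ + 2α₂)·DIC
At pH 7.87: [H⁺]/K1 = 10^-1.79 = 0.016218, K2/[H⁺] = 10^-1.32 = 0.047863
α₁ = 1/(1 + 0.016218 + 0.047863) = 1/1.0641 = 0.9398; α₂ = α₁·K2/[H⁺] = 0.04498
α₁ + 2α₂ = 1.0297
DIC = CA / (α₁ + 2α₂) = 2.48 / 1.0297 = 2.41 mmol/kg

DIC = 2.41 mmol/kg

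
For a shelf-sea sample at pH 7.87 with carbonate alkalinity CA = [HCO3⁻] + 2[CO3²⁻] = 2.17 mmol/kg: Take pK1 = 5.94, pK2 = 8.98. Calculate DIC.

DIC = 2.05 mmol/kg

CA = [HCO3⁻] + 2[CO3²⁻] = (α₁ + 2α₂)·DIC
At pH 7.87: [H⁺]/K1 = 10^-1.93 = 0.011749, K2/[H⁺] = 10^-1.11 = 0.077625
α₁ = 1/(1 + 0.011749 + 0.077625) = 1/1.0894 = 0.9180; α₂ = α₁·K2/[H⁺] = 0.07126
α₁ + 2α₂ = 1.0605
DIC = CA / (α₁ + 2α₂) = 2.17 / 1.0605 = 2.05 mmol/kg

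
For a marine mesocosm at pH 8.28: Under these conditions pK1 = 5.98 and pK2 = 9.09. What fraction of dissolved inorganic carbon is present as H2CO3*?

α₀ = 1 / (1 + K1/[H⁺] + K1K2/[H⁺]²) = 1 / (1 + 10^+2.30 + 10^+1.49)
   = 1 / (1 + 199.53 + 30.903) = 1/231.43 = 0.004321

α₀ = 0.00432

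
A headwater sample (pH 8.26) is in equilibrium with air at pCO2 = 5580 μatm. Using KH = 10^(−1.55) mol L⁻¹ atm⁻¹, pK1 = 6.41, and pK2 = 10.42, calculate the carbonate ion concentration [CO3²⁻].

[CO3²⁻] = 0.0770 mmol/L

[CO2*] = KH · pCO2 = 10^(−1.55) × 5580×10^-6 = 1.573×10^-4 mol/L
α₀ = 1/(1 + K1/[H⁺] + K1K2/[H⁺]²) = 1/(1 + 10^+1.85 + 10^-0.31) = 0.01383
DIC = [CO2*]/α₀ = 1.573×10^-4 / 0.01383 = 11.37 mmol/L
[CO3²⁻] = α₂·DIC; α₂ = 0.006776, so [CO3²⁻] = 0.006776 × 11.37 = 0.0770 mmol/L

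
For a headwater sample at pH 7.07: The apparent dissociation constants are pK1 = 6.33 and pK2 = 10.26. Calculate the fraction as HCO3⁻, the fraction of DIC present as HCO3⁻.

α₁ = 0.846

α₁ = 1 / (1 + [H⁺]/K1 + K2/[H⁺]) = 1 / (1 + 10^-0.74 + 10^-3.19)
   = 1 / (1 + 0.18197 + 0.00064565) = 1/1.1826 = 0.8456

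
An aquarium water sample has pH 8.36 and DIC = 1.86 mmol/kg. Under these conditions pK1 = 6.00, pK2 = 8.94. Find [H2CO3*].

[CO2*] = 6.41 μmol/kg

α₀ = 1 / (1 + K1/[H⁺] + K1K2/[H⁺]²) = 1 / (1 + 10^+2.36 + 10^+1.78)
   = 1 / (1 + 229.09 + 60.256) = 1/290.34 = 0.003444
[CO2*] = α₀ × DIC = 0.003444 × 1.86 = 0.00641 mmol/kg = 6.41 μmol/kg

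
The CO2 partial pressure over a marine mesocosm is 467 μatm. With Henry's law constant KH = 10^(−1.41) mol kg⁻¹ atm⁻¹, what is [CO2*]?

[CO2*] = 18.2 μmol/kg

KH = 10^(−1.41) = 3.890×10^-2 mol kg⁻¹ atm⁻¹
[CO2*] = KH · pCO2 = 3.890×10^-2 × 467×10^-6 atm = 1.82×10^-5 mol/kg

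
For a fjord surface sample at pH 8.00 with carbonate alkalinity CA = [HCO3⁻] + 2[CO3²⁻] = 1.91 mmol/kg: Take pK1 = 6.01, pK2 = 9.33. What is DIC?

CA = [HCO3⁻] + 2[CO3²⁻] = (α₁ + 2α₂)·DIC
At pH 8.00: [H⁺]/K1 = 10^-1.99 = 0.010233, K2/[H⁺] = 10^-1.33 = 0.046774
α₁ = 1/(1 + 0.010233 + 0.046774) = 1/1.0570 = 0.9461; α₂ = α₁·K2/[H⁺] = 0.04425
α₁ + 2α₂ = 1.0346
DIC = CA / (α₁ + 2α₂) = 1.91 / 1.0346 = 1.85 mmol/kg

DIC = 1.85 mmol/kg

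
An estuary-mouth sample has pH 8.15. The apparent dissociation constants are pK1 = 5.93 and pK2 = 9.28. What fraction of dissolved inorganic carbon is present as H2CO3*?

α₀ = 1 / (1 + K1/[H⁺] + K1K2/[H⁺]²) = 1 / (1 + 10^+2.22 + 10^+1.09)
   = 1 / (1 + 165.96 + 12.303) = 1/179.26 = 0.005578

α₀ = 0.00558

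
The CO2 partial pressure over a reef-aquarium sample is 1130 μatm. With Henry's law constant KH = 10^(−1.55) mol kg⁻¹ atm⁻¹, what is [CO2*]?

KH = 10^(−1.55) = 2.818×10^-2 mol kg⁻¹ atm⁻¹
[CO2*] = KH · pCO2 = 2.818×10^-2 × 1130×10^-6 atm = 3.18×10^-5 mol/kg

[CO2*] = 31.8 μmol/kg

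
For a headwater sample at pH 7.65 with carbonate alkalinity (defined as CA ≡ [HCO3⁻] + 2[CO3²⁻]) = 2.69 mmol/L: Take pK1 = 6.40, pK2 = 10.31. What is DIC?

CA = [HCO3⁻] + 2[CO3²⁻] = (α₁ + 2α₂)·DIC
At pH 7.65: [H⁺]/K1 = 10^-1.25 = 0.056234, K2/[H⁺] = 10^-2.66 = 0.0021878
α₁ = 1/(1 + 0.056234 + 0.0021878) = 1/1.0584 = 0.9448; α₂ = α₁·K2/[H⁺] = 0.002067
α₁ + 2α₂ = 0.9489
DIC = CA / (α₁ + 2α₂) = 2.69 / 0.9489 = 2.83 mmol/L

DIC = 2.83 mmol/L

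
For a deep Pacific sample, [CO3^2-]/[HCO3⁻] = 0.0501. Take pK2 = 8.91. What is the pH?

From K2 = [H⁺][CO3^2-]/[HCO3⁻]:  pH = pK2 + log₁₀([CO3^2-]/[HCO3⁻])
log₁₀(0.0501) = -1.300
pH = 8.91 + (-1.300) = 7.61

pH = 7.61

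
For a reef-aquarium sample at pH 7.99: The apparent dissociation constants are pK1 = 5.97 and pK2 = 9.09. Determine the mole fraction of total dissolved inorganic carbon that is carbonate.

α₂ = 1 / (1 + [H⁺]/K2 + [H⁺]²/(K1K2)) = 1 / (1 + 10^+1.10 + 10^-0.92)
   = 1 / (1 + 12.589 + 0.12023) = 1/13.709 = 0.07294

α₂ = 0.0729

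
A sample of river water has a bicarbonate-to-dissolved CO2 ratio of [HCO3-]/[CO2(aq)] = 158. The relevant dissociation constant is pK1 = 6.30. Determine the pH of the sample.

From K1 = [H⁺][HCO3-]/[CO2(aq)]:  pH = pK1 + log₁₀([HCO3-]/[CO2(aq)])
log₁₀(158) = +2.199
pH = 6.30 + (+2.199) = 8.50

pH = 8.50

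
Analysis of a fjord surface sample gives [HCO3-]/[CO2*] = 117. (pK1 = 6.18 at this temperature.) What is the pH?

pH = 8.25

From K1 = [H⁺][HCO3-]/[CO2*]:  pH = pK1 + log₁₀([HCO3-]/[CO2*])
log₁₀(117) = +2.068
pH = 6.18 + (+2.068) = 8.25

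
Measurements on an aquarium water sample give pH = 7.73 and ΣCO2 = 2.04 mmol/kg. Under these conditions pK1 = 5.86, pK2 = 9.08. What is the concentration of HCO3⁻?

α₁ = 1 / (1 + [H⁺]/K1 + K2/[H⁺]) = 1 / (1 + 10^-1.87 + 10^-1.35)
   = 1 / (1 + 0.013490 + 0.044668) = 1/1.0582 = 0.9450
[HCO3⁻] = α₁ × DIC = 0.9450 × 2.04 = 1.93 mmol/kg

[HCO3⁻] = 1.93 mmol/kg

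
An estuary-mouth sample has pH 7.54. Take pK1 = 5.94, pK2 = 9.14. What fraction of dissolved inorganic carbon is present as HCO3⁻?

α₁ = 1 / (1 + [H⁺]/K1 + K2/[H⁺]) = 1 / (1 + 10^-1.60 + 10^-1.60)
   = 1 / (1 + 0.025119 + 0.025119) = 1/1.0502 = 0.9522

α₁ = 0.952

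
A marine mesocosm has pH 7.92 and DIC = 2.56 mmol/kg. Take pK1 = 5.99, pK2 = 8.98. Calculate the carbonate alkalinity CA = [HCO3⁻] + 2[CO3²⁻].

CA = [HCO3⁻] + 2[CO3²⁻] = (α₁ + 2α₂)·DIC
At pH 7.92: [H⁺]/K1 = 10^-1.93 = 0.011749, K2/[H⁺] = 10^-1.06 = 0.087096
α₁ = 1/(1 + 0.011749 + 0.087096) = 1/1.0988 = 0.9100; α₂ = α₁·K2/[H⁺] = 0.07926
α₁ + 2α₂ = 1.0686
CA = 1.0686 × 2.56 = 2.74 mmol/kg

CA = 2.74 mmol/kg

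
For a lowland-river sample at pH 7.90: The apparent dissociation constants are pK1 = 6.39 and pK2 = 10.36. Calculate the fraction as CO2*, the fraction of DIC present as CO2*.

α₀ = 1 / (1 + K1/[H⁺] + K1K2/[H⁺]²) = 1 / (1 + 10^+1.51 + 10^-0.95)
   = 1 / (1 + 32.359 + 0.11220) = 1/33.472 = 0.02988

α₀ = 0.0299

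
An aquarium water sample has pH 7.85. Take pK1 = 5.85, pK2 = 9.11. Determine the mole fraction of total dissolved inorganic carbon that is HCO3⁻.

α₁ = 0.939

α₁ = 1 / (1 + [H⁺]/K1 + K2/[H⁺]) = 1 / (1 + 10^-2.00 + 10^-1.26)
   = 1 / (1 + 0.010000 + 0.054954) = 1/1.0650 = 0.9390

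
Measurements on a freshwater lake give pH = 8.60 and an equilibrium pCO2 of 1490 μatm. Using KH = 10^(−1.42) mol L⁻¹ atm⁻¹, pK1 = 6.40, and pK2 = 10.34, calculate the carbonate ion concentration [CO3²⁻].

[CO3²⁻] = 0.163 mmol/L

[CO2*] = KH · pCO2 = 10^(−1.42) × 1490×10^-6 = 5.665×10^-5 mol/L
α₀ = 1/(1 + K1/[H⁺] + K1K2/[H⁺]²) = 1/(1 + 10^+2.20 + 10^+0.46) = 0.006159
DIC = [CO2*]/α₀ = 5.665×10^-5 / 0.006159 = 9.198 mmol/L
[CO3²⁻] = α₂·DIC; α₂ = 0.01776, so [CO3²⁻] = 0.01776 × 9.198 = 0.163 mmol/L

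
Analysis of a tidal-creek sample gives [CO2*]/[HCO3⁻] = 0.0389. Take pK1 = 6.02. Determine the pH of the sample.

From K1 = [H⁺][HCO3⁻]/[CO2*]:  pH = pK1 − log₁₀([CO2*]/[HCO3⁻])
log₁₀(0.0389) = -1.410
pH = 6.02 − (-1.410) = 7.43

pH = 7.43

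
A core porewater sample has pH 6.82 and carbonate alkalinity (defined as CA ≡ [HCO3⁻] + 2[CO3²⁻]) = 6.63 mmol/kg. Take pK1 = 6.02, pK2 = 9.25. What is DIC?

DIC = 7.65 mmol/kg

CA = [HCO3⁻] + 2[CO3²⁻] = (α₁ + 2α₂)·DIC
At pH 6.82: [H⁺]/K1 = 10^-0.80 = 0.15849, K2/[H⁺] = 10^-2.43 = 0.0037154
α₁ = 1/(1 + 0.15849 + 0.0037154) = 1/1.1622 = 0.8604; α₂ = α₁·K2/[H⁺] = 0.003197
α₁ + 2α₂ = 0.8668
DIC = CA / (α₁ + 2α₂) = 6.63 / 0.8668 = 7.65 mmol/kg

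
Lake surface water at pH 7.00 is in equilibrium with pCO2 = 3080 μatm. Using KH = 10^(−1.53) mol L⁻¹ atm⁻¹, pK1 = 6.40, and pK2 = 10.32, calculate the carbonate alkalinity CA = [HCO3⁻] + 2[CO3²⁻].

[CO2*] = KH · pCO2 = 10^(−1.53) × 3080×10^-6 = 9.090×10^-5 mol/L
α₀ = 1/(1 + K1/[H⁺] + K1K2/[H⁺]²) = 1/(1 + 10^+0.60 + 10^-2.72) = 0.2007
DIC = [CO2*]/α₀ = 9.090×10^-5 / 0.2007 = 0.4529 mmol/L
CA = (α₁ + 2α₂)·DIC = (0.7989 + 2×0.0003824) × 0.4529 = 0.362 mmol/L

CA = 0.362 mmol/L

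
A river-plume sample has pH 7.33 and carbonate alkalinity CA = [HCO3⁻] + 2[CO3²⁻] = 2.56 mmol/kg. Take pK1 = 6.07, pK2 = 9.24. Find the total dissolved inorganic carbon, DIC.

CA = [HCO3⁻] + 2[CO3²⁻] = (α₁ + 2α₂)·DIC
At pH 7.33: [H⁺]/K1 = 10^-1.26 = 0.054954, K2/[H⁺] = 10^-1.91 = 0.012303
α₁ = 1/(1 + 0.054954 + 0.012303) = 1/1.0673 = 0.9370; α₂ = α₁·K2/[H⁺] = 0.01153
α₁ + 2α₂ = 0.9600
DIC = CA / (α₁ + 2α₂) = 2.56 / 0.9600 = 2.67 mmol/kg

DIC = 2.67 mmol/kg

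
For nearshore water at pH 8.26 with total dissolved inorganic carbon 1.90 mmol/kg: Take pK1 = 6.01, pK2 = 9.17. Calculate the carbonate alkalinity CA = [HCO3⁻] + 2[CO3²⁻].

CA = [HCO3⁻] + 2[CO3²⁻] = (α₁ + 2α₂)·DIC
At pH 8.26: [H⁺]/K1 = 10^-2.25 = 0.0056234, K2/[H⁺] = 10^-0.91 = 0.12303
α₁ = 1/(1 + 0.0056234 + 0.12303) = 1/1.1287 = 0.8860; α₂ = α₁·K2/[H⁺] = 0.1090
α₁ + 2α₂ = 1.1040
CA = 1.1040 × 1.90 = 2.10 mmol/kg

CA = 2.10 mmol/kg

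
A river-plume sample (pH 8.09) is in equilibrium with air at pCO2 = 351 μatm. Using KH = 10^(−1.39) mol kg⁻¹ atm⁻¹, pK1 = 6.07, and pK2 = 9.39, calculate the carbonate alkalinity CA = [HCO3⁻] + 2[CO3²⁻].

[CO2*] = KH · pCO2 = 10^(−1.39) × 351×10^-6 = 1.430×10^-5 mol/kg
α₀ = 1/(1 + K1/[H⁺] + K1K2/[H⁺]²) = 1/(1 + 10^+2.02 + 10^+0.72) = 0.009012
DIC = [CO2*]/α₀ = 1.430×10^-5 / 0.009012 = 1.587 mmol/kg
CA = (α₁ + 2α₂)·DIC = (0.9437 + 2×0.04730) × 1.587 = 1.65 mmol/kg

CA = 1.65 mmol/kg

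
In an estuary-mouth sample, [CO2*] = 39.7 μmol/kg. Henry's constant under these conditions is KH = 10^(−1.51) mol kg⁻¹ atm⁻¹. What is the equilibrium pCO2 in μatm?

KH = 10^(−1.51) = 3.090×10^-2 mol kg⁻¹ atm⁻¹
pCO2 = [CO2*]/KH = 39.7×10^-6 / 3.090×10^-2 = 1.28×10^-3 atm = 1280 μatm

pCO2 = 1280 μatm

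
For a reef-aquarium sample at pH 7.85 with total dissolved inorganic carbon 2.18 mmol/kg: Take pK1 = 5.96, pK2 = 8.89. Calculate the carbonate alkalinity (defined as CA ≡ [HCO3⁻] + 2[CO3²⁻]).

CA = 2.33 mmol/kg

CA = [HCO3⁻] + 2[CO3²⁻] = (α₁ + 2α₂)·DIC
At pH 7.85: [H⁺]/K1 = 10^-1.89 = 0.012882, K2/[H⁺] = 10^-1.04 = 0.091201
α₁ = 1/(1 + 0.012882 + 0.091201) = 1/1.1041 = 0.9057; α₂ = α₁·K2/[H⁺] = 0.08260
α₁ + 2α₂ = 1.0709
CA = 1.0709 × 2.18 = 2.33 mmol/kg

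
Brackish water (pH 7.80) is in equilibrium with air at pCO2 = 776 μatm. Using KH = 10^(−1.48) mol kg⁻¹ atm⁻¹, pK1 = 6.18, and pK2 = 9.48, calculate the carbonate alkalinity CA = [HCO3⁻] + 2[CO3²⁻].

[CO2*] = KH · pCO2 = 10^(−1.48) × 776×10^-6 = 2.570×10^-5 mol/kg
α₀ = 1/(1 + K1/[H⁺] + K1K2/[H⁺]²) = 1/(1 + 10^+1.62 + 10^-0.06) = 0.02296
DIC = [CO2*]/α₀ = 2.570×10^-5 / 0.02296 = 1.119 mmol/kg
CA = (α₁ + 2α₂)·DIC = (0.9570 + 2×0.02000) × 1.119 = 1.12 mmol/kg

CA = 1.12 mmol/kg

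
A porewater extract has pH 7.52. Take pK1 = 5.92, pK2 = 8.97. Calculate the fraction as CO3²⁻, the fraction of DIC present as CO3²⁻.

α₂ = 1 / (1 + [H⁺]/K2 + [H⁺]²/(K1K2)) = 1 / (1 + 10^+1.45 + 10^-0.15)
   = 1 / (1 + 28.184 + 0.70795) = 1/29.892 = 0.03345

α₂ = 0.0335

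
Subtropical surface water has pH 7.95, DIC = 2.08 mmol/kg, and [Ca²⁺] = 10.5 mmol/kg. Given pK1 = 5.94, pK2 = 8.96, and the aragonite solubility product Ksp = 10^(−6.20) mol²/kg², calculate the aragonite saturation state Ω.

α₂ = 1 / (1 + [H⁺]/K2 + [H⁺]²/(K1K2)) = 1 / (1 + 10^+1.01 + 10^-1.00)
   = 1 / (1 + 10.233 + 0.10000) = 1/11.333 = 0.08824
[CO3²⁻] = α₂ × DIC = 0.08824 × 2.08 = 0.1835 mmol/kg
Ksp = 10^(−6.20) = 6.310×10^-7
Ω = [Ca²⁺][CO3²⁻]/Ksp = (10.5×10^-3)(1.835×10^-4) / 6.310×10^-7 = 3.05

Ω = 3.05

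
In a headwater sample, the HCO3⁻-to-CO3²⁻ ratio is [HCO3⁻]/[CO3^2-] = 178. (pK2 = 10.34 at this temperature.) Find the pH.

pH = 8.09

From K2 = [H⁺][CO3^2-]/[HCO3⁻]:  pH = pK2 − log₁₀([HCO3⁻]/[CO3^2-])
log₁₀(178) = +2.250
pH = 10.34 − (+2.250) = 8.09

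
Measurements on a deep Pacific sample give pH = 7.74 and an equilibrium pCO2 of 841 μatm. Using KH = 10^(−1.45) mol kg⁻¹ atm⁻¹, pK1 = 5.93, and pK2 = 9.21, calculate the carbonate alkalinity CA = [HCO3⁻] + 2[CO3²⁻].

CA = 2.06 mmol/kg

[CO2*] = KH · pCO2 = 10^(−1.45) × 841×10^-6 = 2.984×10^-5 mol/kg
α₀ = 1/(1 + K1/[H⁺] + K1K2/[H⁺]²) = 1/(1 + 10^+1.81 + 10^+0.34) = 0.01476
DIC = [CO2*]/α₀ = 2.984×10^-5 / 0.01476 = 2.022 mmol/kg
CA = (α₁ + 2α₂)·DIC = (0.9530 + 2×0.03229) × 2.022 = 2.06 mmol/kg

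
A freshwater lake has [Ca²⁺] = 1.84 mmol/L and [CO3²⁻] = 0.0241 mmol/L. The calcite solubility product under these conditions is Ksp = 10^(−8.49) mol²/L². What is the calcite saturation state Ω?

Ksp = 10^(−8.49) = 3.236×10^-9
Ω = [Ca²⁺][CO3²⁻]/Ksp = (1.84×10^-3)(0.0241×10^-3) / 3.236×10^-9 = 13.7

Ω = 13.7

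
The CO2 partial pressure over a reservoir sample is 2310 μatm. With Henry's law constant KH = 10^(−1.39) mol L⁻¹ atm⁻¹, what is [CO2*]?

[CO2*] = 94.1 μmol/L

KH = 10^(−1.39) = 4.074×10^-2 mol L⁻¹ atm⁻¹
[CO2*] = KH · pCO2 = 4.074×10^-2 × 2310×10^-6 atm = 9.41×10^-5 mol/L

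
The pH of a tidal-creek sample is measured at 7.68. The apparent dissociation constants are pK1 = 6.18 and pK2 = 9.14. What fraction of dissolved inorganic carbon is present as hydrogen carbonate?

α₁ = 1 / (1 + [H⁺]/K1 + K2/[H⁺]) = 1 / (1 + 10^-1.50 + 10^-1.46)
   = 1 / (1 + 0.031623 + 0.034674) = 1/1.0663 = 0.9378

α₁ = 0.938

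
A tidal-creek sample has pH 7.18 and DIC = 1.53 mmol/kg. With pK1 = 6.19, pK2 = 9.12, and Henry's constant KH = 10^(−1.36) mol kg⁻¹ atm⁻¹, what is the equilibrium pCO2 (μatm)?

α₀ = 1 / (1 + K1/[H⁺] + K1K2/[H⁺]²) = 1 / (1 + 10^+0.99 + 10^-0.95)
   = 1 / (1 + 9.7724 + 0.11220) = 1/10.885 = 0.09187
[CO2*] = α₀ × DIC = 0.09187 × 1.53 = 0.1406 mmol/kg
pCO2 = [CO2*]/KH = 1.406×10^-4 / 4.365×10^-2 = 3220 μatm

pCO2 = 3220 μatm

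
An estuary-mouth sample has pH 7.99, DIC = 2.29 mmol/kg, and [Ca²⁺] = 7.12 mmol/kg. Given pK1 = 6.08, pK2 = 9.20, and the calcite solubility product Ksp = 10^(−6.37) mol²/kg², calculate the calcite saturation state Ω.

α₂ = 1 / (1 + [H⁺]/K2 + [H⁺]²/(K1K2)) = 1 / (1 + 10^+1.21 + 10^-0.70)
   = 1 / (1 + 16.218 + 0.19953) = 1/17.418 = 0.05741
[CO3²⁻] = α₂ × DIC = 0.05741 × 2.29 = 0.1315 mmol/kg
Ksp = 10^(−6.37) = 4.266×10^-7
Ω = [Ca²⁺][CO3²⁻]/Ksp = (7.12×10^-3)(1.315×10^-4) / 4.266×10^-7 = 2.19

Ω = 2.19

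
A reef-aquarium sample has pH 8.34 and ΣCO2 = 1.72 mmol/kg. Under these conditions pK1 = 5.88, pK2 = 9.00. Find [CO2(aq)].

α₀ = 1 / (1 + K1/[H⁺] + K1K2/[H⁺]²) = 1 / (1 + 10^+2.46 + 10^+1.80)
   = 1 / (1 + 288.40 + 63.096) = 1/352.50 = 0.002837
[CO2*] = α₀ × DIC = 0.002837 × 1.72 = 0.00488 mmol/kg = 4.88 μmol/kg

[CO2*] = 4.88 μmol/kg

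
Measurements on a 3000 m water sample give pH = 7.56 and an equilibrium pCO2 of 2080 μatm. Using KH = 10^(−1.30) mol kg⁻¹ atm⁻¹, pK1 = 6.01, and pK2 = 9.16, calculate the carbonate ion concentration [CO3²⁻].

[CO3²⁻] = 0.0929 mmol/kg

[CO2*] = KH · pCO2 = 10^(−1.30) × 2080×10^-6 = 1.042×10^-4 mol/kg
α₀ = 1/(1 + K1/[H⁺] + K1K2/[H⁺]²) = 1/(1 + 10^+1.55 + 10^-0.05) = 0.02676
DIC = [CO2*]/α₀ = 1.042×10^-4 / 0.02676 = 3.896 mmol/kg
[CO3²⁻] = α₂·DIC; α₂ = 0.02385, so [CO3²⁻] = 0.02385 × 3.896 = 0.0929 mmol/kg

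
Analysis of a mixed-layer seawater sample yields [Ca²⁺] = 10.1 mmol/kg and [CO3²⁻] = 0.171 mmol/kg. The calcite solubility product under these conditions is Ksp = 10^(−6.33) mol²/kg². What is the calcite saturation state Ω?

Ω = 3.69

Ksp = 10^(−6.33) = 4.677×10^-7
Ω = [Ca²⁺][CO3²⁻]/Ksp = (10.1×10^-3)(0.171×10^-3) / 4.677×10^-7 = 3.69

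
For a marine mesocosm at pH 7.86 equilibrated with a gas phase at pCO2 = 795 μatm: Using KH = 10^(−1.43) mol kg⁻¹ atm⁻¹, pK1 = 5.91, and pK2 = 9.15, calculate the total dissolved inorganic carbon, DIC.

DIC = 2.80 mmol/kg

[CO2*] = KH · pCO2 = 10^(−1.43) × 795×10^-6 = 2.954×10^-5 mol/kg
α₀ = 1/(1 + K1/[H⁺] + K1K2/[H⁺]²) = 1/(1 + 10^+1.95 + 10^+0.66) = 0.01056
DIC = [CO2*]/α₀ = 2.954×10^-5 / 0.01056 = 2.80 mmol/kg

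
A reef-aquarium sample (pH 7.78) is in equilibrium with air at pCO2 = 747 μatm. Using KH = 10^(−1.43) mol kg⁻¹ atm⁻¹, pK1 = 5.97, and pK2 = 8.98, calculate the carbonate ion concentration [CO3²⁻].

[CO2*] = KH · pCO2 = 10^(−1.43) × 747×10^-6 = 2.775×10^-5 mol/kg
α₀ = 1/(1 + K1/[H⁺] + K1K2/[H⁺]²) = 1/(1 + 10^+1.81 + 10^+0.61) = 0.01436
DIC = [CO2*]/α₀ = 2.775×10^-5 / 0.01436 = 1.933 mmol/kg
[CO3²⁻] = α₂·DIC; α₂ = 0.05850, so [CO3²⁻] = 0.05850 × 1.933 = 0.113 mmol/kg

[CO3²⁻] = 0.113 mmol/kg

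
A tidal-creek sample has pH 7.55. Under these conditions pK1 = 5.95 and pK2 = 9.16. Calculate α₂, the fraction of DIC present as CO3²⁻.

α₂ = 0.0234

α₂ = 1 / (1 + [H⁺]/K2 + [H⁺]²/(K1K2)) = 1 / (1 + 10^+1.61 + 10^+0.01)
   = 1 / (1 + 40.738 + 1.0233) = 1/42.761 = 0.02339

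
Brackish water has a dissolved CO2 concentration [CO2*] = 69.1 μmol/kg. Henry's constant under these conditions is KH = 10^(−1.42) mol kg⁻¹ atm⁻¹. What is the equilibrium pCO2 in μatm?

pCO2 = 1820 μatm

KH = 10^(−1.42) = 3.802×10^-2 mol kg⁻¹ atm⁻¹
pCO2 = [CO2*]/KH = 69.1×10^-6 / 3.802×10^-2 = 1.82×10^-3 atm = 1820 μatm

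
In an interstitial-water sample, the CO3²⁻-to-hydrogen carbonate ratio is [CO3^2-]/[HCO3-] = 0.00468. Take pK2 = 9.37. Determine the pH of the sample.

From K2 = [H⁺][CO3^2-]/[HCO3-]:  pH = pK2 + log₁₀([CO3^2-]/[HCO3-])
log₁₀(0.00468) = -2.330
pH = 9.37 + (-2.330) = 7.04

pH = 7.04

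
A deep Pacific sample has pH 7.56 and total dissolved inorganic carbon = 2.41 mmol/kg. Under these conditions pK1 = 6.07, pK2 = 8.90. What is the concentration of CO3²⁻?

[CO3²⁻] = 0.102 mmol/kg

α₂ = 1 / (1 + [H⁺]/K2 + [H⁺]²/(K1K2)) = 1 / (1 + 10^+1.34 + 10^-0.15)
   = 1 / (1 + 21.878 + 0.70795) = 1/23.586 = 0.04240
[CO3²⁻] = α₂ × DIC = 0.04240 × 2.41 = 0.102 mmol/kg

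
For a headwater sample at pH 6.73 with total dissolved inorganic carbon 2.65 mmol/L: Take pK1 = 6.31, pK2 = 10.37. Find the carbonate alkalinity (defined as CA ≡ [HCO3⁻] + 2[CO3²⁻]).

CA = [HCO3⁻] + 2[CO3²⁻] = (α₁ + 2α₂)·DIC
At pH 6.73: [H⁺]/K1 = 10^-0.42 = 0.38019, K2/[H⁺] = 10^-3.64 = 0.00022909
α₁ = 1/(1 + 0.38019 + 0.00022909) = 1/1.3804 = 0.7244; α₂ = α₁·K2/[H⁺] = 0.0001660
α₁ + 2α₂ = 0.7247
CA = 0.7247 × 2.65 = 1.92 mmol/L

CA = 1.92 mmol/L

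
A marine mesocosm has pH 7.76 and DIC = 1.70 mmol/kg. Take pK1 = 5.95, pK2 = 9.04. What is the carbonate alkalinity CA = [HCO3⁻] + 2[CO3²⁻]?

CA = 1.76 mmol/kg

CA = [HCO3⁻] + 2[CO3²⁻] = (α₁ + 2α₂)·DIC
At pH 7.76: [H⁺]/K1 = 10^-1.81 = 0.015488, K2/[H⁺] = 10^-1.28 = 0.052481
α₁ = 1/(1 + 0.015488 + 0.052481) = 1/1.0680 = 0.9364; α₂ = α₁·K2/[H⁺] = 0.04914
α₁ + 2α₂ = 1.0346
CA = 1.0346 × 1.70 = 1.76 mmol/kg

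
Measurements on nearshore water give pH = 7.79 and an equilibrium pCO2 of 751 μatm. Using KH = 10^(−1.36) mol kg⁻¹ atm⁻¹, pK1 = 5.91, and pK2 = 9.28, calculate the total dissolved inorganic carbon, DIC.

[CO2*] = KH · pCO2 = 10^(−1.36) × 751×10^-6 = 3.278×10^-5 mol/kg
α₀ = 1/(1 + K1/[H⁺] + K1K2/[H⁺]²) = 1/(1 + 10^+1.88 + 10^+0.39) = 0.01261
DIC = [CO2*]/α₀ = 3.278×10^-5 / 0.01261 = 2.60 mmol/kg

DIC = 2.60 mmol/kg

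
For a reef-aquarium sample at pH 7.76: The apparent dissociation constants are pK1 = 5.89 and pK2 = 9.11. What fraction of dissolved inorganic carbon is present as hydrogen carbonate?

α₁ = 0.945

α₁ = 1 / (1 + [H⁺]/K1 + K2/[H⁺]) = 1 / (1 + 10^-1.87 + 10^-1.35)
   = 1 / (1 + 0.013490 + 0.044668) = 1/1.0582 = 0.9450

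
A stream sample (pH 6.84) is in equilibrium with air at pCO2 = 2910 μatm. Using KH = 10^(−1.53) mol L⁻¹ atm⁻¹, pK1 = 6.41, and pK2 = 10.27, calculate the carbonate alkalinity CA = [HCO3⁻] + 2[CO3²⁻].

[CO2*] = KH · pCO2 = 10^(−1.53) × 2910×10^-6 = 8.588×10^-5 mol/L
α₀ = 1/(1 + K1/[H⁺] + K1K2/[H⁺]²) = 1/(1 + 10^+0.43 + 10^-3.00) = 0.2708
DIC = [CO2*]/α₀ = 8.588×10^-5 / 0.2708 = 0.3171 mmol/L
CA = (α₁ + 2α₂)·DIC = (0.7289 + 2×0.0002708) × 0.3171 = 0.231 mmol/L

CA = 0.231 mmol/L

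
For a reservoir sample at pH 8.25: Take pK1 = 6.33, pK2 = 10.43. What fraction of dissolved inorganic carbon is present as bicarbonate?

α₁ = 1 / (1 + [H⁺]/K1 + K2/[H⁺]) = 1 / (1 + 10^-1.92 + 10^-2.18)
   = 1 / (1 + 0.012023 + 0.0066069) = 1/1.0186 = 0.9817

α₁ = 0.982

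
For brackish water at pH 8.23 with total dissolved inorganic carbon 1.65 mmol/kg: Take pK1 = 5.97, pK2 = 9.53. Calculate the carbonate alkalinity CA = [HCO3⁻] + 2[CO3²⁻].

CA = [HCO3⁻] + 2[CO3²⁻] = (α₁ + 2α₂)·DIC
At pH 8.23: [H⁺]/K1 = 10^-2.26 = 0.0054954, K2/[H⁺] = 10^-1.30 = 0.050119
α₁ = 1/(1 + 0.0054954 + 0.050119) = 1/1.0556 = 0.9473; α₂ = α₁·K2/[H⁺] = 0.04748
α₁ + 2α₂ = 1.0423
CA = 1.0423 × 1.65 = 1.72 mmol/kg

CA = 1.72 mmol/kg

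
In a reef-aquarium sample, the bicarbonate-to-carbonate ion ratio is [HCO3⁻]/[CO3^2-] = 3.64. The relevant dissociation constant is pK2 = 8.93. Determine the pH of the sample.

From K2 = [H⁺][CO3^2-]/[HCO3⁻]:  pH = pK2 − log₁₀([HCO3⁻]/[CO3^2-])
log₁₀(3.64) = +0.561
pH = 8.93 − (+0.561) = 8.37

pH = 8.37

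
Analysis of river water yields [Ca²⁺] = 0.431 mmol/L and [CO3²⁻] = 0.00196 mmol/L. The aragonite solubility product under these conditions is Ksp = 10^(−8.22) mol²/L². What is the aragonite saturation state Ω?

Ω = 0.140

Ksp = 10^(−8.22) = 6.026×10^-9
Ω = [Ca²⁺][CO3²⁻]/Ksp = (0.431×10^-3)(0.00196×10^-3) / 6.026×10^-9 = 0.140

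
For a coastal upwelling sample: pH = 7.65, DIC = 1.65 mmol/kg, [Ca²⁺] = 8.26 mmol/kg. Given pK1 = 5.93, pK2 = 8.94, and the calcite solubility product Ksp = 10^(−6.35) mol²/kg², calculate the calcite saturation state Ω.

Ω = 1.46

α₂ = 1 / (1 + [H⁺]/K2 + [H⁺]²/(K1K2)) = 1 / (1 + 10^+1.29 + 10^-0.43)
   = 1 / (1 + 19.498 + 0.37154) = 1/20.870 = 0.04792
[CO3²⁻] = α₂ × DIC = 0.04792 × 1.65 = 0.07906 mmol/kg
Ksp = 10^(−6.35) = 4.467×10^-7
Ω = [Ca²⁺][CO3²⁻]/Ksp = (8.26×10^-3)(7.906×10^-5) / 4.467×10^-7 = 1.46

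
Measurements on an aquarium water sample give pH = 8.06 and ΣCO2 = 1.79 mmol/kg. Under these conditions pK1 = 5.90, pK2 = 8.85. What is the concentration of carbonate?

α₂ = 1 / (1 + [H⁺]/K2 + [H⁺]²/(K1K2)) = 1 / (1 + 10^+0.79 + 10^-1.37)
   = 1 / (1 + 6.1660 + 0.042658) = 1/7.2086 = 0.1387
[CO3²⁻] = α₂ × DIC = 0.1387 × 1.79 = 0.248 mmol/kg

[CO3²⁻] = 0.248 mmol/kg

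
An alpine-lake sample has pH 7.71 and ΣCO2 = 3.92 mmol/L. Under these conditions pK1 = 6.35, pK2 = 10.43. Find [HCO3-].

α₁ = 1 / (1 + [H⁺]/K1 + K2/[H⁺]) = 1 / (1 + 10^-1.36 + 10^-2.72)
   = 1 / (1 + 0.043652 + 0.0019055) = 1/1.0456 = 0.9564
[HCO3⁻] = α₁ × DIC = 0.9564 × 3.92 = 3.75 mmol/L

[HCO3⁻] = 3.75 mmol/L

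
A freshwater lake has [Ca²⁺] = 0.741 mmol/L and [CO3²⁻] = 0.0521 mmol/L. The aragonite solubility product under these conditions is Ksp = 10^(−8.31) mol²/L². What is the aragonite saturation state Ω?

Ksp = 10^(−8.31) = 4.898×10^-9
Ω = [Ca²⁺][CO3²⁻]/Ksp = (0.741×10^-3)(0.0521×10^-3) / 4.898×10^-9 = 7.88

Ω = 7.88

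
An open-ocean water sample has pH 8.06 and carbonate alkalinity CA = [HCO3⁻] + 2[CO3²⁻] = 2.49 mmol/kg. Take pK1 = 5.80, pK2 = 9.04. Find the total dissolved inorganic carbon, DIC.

DIC = 2.29 mmol/kg

CA = [HCO3⁻] + 2[CO3²⁻] = (α₁ + 2α₂)·DIC
At pH 8.06: [H⁺]/K1 = 10^-2.26 = 0.0054954, K2/[H⁺] = 10^-0.98 = 0.10471
α₁ = 1/(1 + 0.0054954 + 0.10471) = 1/1.1102 = 0.9007; α₂ = α₁·K2/[H⁺] = 0.09432
α₁ + 2α₂ = 1.0894
DIC = CA / (α₁ + 2α₂) = 2.49 / 1.0894 = 2.29 mmol/kg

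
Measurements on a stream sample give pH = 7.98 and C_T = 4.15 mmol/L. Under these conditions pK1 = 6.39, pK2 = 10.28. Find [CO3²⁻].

α₂ = 1 / (1 + [H⁺]/K2 + [H⁺]²/(K1K2)) = 1 / (1 + 10^+2.30 + 10^+0.71)
   = 1 / (1 + 199.53 + 5.1286) = 1/205.65 = 0.004863
[CO3²⁻] = α₂ × DIC = 0.004863 × 4.15 = 0.0202 mmol/L

[CO3²⁻] = 0.0202 mmol/L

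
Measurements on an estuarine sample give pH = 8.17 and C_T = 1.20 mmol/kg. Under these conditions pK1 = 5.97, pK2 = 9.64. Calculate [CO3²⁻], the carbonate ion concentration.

[CO3²⁻] = 0.0391 mmol/kg

α₂ = 1 / (1 + [H⁺]/K2 + [H⁺]²/(K1K2)) = 1 / (1 + 10^+1.47 + 10^-0.73)
   = 1 / (1 + 29.512 + 0.18621) = 1/30.698 = 0.03258
[CO3²⁻] = α₂ × DIC = 0.03258 × 1.20 = 0.0391 mmol/kg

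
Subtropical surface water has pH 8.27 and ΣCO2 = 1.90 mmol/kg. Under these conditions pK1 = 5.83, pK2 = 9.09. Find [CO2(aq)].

α₀ = 1 / (1 + K1/[H⁺] + K1K2/[H⁺]²) = 1 / (1 + 10^+2.44 + 10^+1.62)
   = 1 / (1 + 275.42 + 41.687) = 1/318.11 = 0.003144
[CO2*] = α₀ × DIC = 0.003144 × 1.90 = 0.00597 mmol/kg = 5.97 μmol/kg

[CO2*] = 5.97 μmol/kg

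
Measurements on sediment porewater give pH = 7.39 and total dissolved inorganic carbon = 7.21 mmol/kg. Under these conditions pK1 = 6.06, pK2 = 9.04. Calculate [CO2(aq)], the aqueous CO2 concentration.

[CO2*] = 0.315 mmol/kg

α₀ = 1 / (1 + K1/[H⁺] + K1K2/[H⁺]²) = 1 / (1 + 10^+1.33 + 10^-0.32)
   = 1 / (1 + 21.380 + 0.47863) = 1/22.858 = 0.04375
[CO2*] = α₀ × DIC = 0.04375 × 7.21 = 0.315 mmol/kg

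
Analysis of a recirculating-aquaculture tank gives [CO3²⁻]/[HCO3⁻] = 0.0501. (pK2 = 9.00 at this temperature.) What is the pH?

pH = 7.70

From K2 = [H⁺][CO3²⁻]/[HCO3⁻]:  pH = pK2 + log₁₀([CO3²⁻]/[HCO3⁻])
log₁₀(0.0501) = -1.300
pH = 9.00 + (-1.300) = 7.70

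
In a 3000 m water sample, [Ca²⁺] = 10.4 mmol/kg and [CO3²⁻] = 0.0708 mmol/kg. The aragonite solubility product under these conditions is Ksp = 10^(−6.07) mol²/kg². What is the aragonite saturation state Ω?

Ksp = 10^(−6.07) = 8.511×10^-7
Ω = [Ca²⁺][CO3²⁻]/Ksp = (10.4×10^-3)(0.0708×10^-3) / 8.511×10^-7 = 0.865

Ω = 0.865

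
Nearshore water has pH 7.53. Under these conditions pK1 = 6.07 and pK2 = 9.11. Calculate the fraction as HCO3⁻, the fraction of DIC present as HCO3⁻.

α₁ = 0.943

α₁ = 1 / (1 + [H⁺]/K1 + K2/[H⁺]) = 1 / (1 + 10^-1.46 + 10^-1.58)
   = 1 / (1 + 0.034674 + 0.026303) = 1/1.0610 = 0.9425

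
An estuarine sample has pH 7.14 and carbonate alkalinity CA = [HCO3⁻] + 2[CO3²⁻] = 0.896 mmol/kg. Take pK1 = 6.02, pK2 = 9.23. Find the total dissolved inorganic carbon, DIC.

DIC = 0.956 mmol/kg

CA = [HCO3⁻] + 2[CO3²⁻] = (α₁ + 2α₂)·DIC
At pH 7.14: [H⁺]/K1 = 10^-1.12 = 0.075858, K2/[H⁺] = 10^-2.09 = 0.0081283
α₁ = 1/(1 + 0.075858 + 0.0081283) = 1/1.0840 = 0.9225; α₂ = α₁·K2/[H⁺] = 0.007499
α₁ + 2α₂ = 0.9375
DIC = CA / (α₁ + 2α₂) = 0.896 / 0.9375 = 0.956 mmol/kg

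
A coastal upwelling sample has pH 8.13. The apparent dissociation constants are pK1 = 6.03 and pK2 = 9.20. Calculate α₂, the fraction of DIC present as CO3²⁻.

α₂ = 1 / (1 + [H⁺]/K2 + [H⁺]²/(K1K2)) = 1 / (1 + 10^+1.07 + 10^-1.03)
   = 1 / (1 + 11.749 + 0.093325) = 1/12.842 = 0.07787

α₂ = 0.0779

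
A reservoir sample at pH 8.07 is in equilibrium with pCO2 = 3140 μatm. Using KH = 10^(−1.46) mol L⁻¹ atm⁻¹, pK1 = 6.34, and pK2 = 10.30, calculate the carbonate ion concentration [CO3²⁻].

[CO3²⁻] = 0.0344 mmol/L

[CO2*] = KH · pCO2 = 10^(−1.46) × 3140×10^-6 = 1.089×10^-4 mol/L
α₀ = 1/(1 + K1/[H⁺] + K1K2/[H⁺]²) = 1/(1 + 10^+1.73 + 10^-0.50) = 0.01818
DIC = [CO2*]/α₀ = 1.089×10^-4 / 0.01818 = 5.990 mmol/L
[CO3²⁻] = α₂·DIC; α₂ = 0.005748, so [CO3²⁻] = 0.005748 × 5.990 = 0.0344 mmol/L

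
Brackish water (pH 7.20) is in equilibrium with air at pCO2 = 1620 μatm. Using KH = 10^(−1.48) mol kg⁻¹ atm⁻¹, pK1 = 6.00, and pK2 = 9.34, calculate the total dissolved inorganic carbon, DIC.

DIC = 0.910 mmol/kg

[CO2*] = KH · pCO2 = 10^(−1.48) × 1620×10^-6 = 5.364×10^-5 mol/kg
α₀ = 1/(1 + K1/[H⁺] + K1K2/[H⁺]²) = 1/(1 + 10^+1.20 + 10^-0.94) = 0.05895
DIC = [CO2*]/α₀ = 5.364×10^-5 / 0.05895 = 0.910 mmol/kg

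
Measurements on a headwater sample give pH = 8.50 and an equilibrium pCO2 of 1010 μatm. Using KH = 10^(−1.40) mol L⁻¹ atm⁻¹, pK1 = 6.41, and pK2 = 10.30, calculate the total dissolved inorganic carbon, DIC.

DIC = 5.07 mmol/L

[CO2*] = KH · pCO2 = 10^(−1.40) × 1010×10^-6 = 4.021×10^-5 mol/L
α₀ = 1/(1 + K1/[H⁺] + K1K2/[H⁺]²) = 1/(1 + 10^+2.09 + 10^+0.29) = 0.007938
DIC = [CO2*]/α₀ = 4.021×10^-5 / 0.007938 = 5.07 mmol/L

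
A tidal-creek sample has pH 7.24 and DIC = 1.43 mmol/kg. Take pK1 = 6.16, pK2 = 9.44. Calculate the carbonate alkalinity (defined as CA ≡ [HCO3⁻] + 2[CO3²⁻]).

CA = [HCO3⁻] + 2[CO3²⁻] = (α₁ + 2α₂)·DIC
At pH 7.24: [H⁺]/K1 = 10^-1.08 = 0.083176, K2/[H⁺] = 10^-2.20 = 0.0063096
α₁ = 1/(1 + 0.083176 + 0.0063096) = 1/1.0895 = 0.9179; α₂ = α₁·K2/[H⁺] = 0.005791
α₁ + 2α₂ = 0.9294
CA = 0.9294 × 1.43 = 1.33 mmol/kg

CA = 1.33 mmol/kg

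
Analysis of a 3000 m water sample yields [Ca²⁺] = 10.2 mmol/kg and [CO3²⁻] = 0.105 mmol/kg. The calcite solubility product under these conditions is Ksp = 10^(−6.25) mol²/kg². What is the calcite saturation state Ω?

Ksp = 10^(−6.25) = 5.623×10^-7
Ω = [Ca²⁺][CO3²⁻]/Ksp = (10.2×10^-3)(0.105×10^-3) / 5.623×10^-7 = 1.90

Ω = 1.90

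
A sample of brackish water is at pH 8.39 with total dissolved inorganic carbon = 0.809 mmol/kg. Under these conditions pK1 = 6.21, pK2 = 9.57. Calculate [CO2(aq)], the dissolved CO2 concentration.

α₀ = 1 / (1 + K1/[H⁺] + K1K2/[H⁺]²) = 1 / (1 + 10^+2.18 + 10^+1.00)
   = 1 / (1 + 151.36 + 10.000) = 1/162.36 = 0.006159
[CO2*] = α₀ × DIC = 0.006159 × 0.809 = 0.00498 mmol/kg = 4.98 μmol/kg

[CO2*] = 4.98 μmol/kg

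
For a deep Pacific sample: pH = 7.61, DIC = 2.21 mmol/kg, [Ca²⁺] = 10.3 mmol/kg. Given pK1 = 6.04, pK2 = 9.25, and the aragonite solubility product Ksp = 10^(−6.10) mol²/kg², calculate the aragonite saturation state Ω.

Ω = 0.625

α₂ = 1 / (1 + [H⁺]/K2 + [H⁺]²/(K1K2)) = 1 / (1 + 10^+1.64 + 10^+0.07)
   = 1 / (1 + 43.652 + 1.1749) = 1/45.826 = 0.02182
[CO3²⁻] = α₂ × DIC = 0.02182 × 2.21 = 0.04823 mmol/kg
Ksp = 10^(−6.10) = 7.943×10^-7
Ω = [Ca²⁺][CO3²⁻]/Ksp = (10.3×10^-3)(4.823×10^-5) / 7.943×10^-7 = 0.625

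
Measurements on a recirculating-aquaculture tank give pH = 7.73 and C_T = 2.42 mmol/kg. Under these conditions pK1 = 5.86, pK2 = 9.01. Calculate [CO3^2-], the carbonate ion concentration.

[CO3²⁻] = 0.119 mmol/kg

α₂ = 1 / (1 + [H⁺]/K2 + [H⁺]²/(K1K2)) = 1 / (1 + 10^+1.28 + 10^-0.59)
   = 1 / (1 + 19.055 + 0.25704) = 1/20.312 = 0.04923
[CO3²⁻] = α₂ × DIC = 0.04923 × 2.42 = 0.119 mmol/kg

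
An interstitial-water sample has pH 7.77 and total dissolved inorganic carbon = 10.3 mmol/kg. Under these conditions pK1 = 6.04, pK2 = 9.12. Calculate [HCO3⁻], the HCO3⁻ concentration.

[HCO3⁻] = 9.69 mmol/kg

α₁ = 1 / (1 + [H⁺]/K1 + K2/[H⁺]) = 1 / (1 + 10^-1.73 + 10^-1.35)
   = 1 / (1 + 0.018621 + 0.044668) = 1/1.0633 = 0.9405
[HCO3⁻] = α₁ × DIC = 0.9405 × 10.3 = 9.69 mmol/kg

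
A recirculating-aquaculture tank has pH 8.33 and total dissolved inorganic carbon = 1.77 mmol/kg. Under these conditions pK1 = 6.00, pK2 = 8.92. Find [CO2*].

[CO2*] = 6.56 μmol/kg

α₀ = 1 / (1 + K1/[H⁺] + K1K2/[H⁺]²) = 1 / (1 + 10^+2.33 + 10^+1.74)
   = 1 / (1 + 213.80 + 54.954) = 1/269.75 = 0.003707
[CO2*] = α₀ × DIC = 0.003707 × 1.77 = 0.00656 mmol/kg = 6.56 μmol/kg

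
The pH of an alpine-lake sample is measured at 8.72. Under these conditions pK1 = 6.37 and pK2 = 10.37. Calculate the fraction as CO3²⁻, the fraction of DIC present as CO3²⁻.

α₂ = 0.0218

α₂ = 1 / (1 + [H⁺]/K2 + [H⁺]²/(K1K2)) = 1 / (1 + 10^+1.65 + 10^-0.70)
   = 1 / (1 + 44.668 + 0.19953) = 1/45.868 = 0.02180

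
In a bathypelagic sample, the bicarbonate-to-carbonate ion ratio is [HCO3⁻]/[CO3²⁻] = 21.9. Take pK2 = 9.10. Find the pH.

pH = 7.76

From K2 = [H⁺][CO3²⁻]/[HCO3⁻]:  pH = pK2 − log₁₀([HCO3⁻]/[CO3²⁻])
log₁₀(21.9) = +1.340
pH = 9.10 − (+1.340) = 7.76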